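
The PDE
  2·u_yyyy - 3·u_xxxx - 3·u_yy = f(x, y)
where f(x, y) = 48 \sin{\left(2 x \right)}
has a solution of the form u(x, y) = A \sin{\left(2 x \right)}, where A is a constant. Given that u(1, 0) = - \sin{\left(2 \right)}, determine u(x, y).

Substitute the ansatz u = A \sin{\left(2 x \right)} into the left-hand side.
Derivatives of the ansatz:
  u_yyyy = 0
  u_xxxx = 16 A \sin{\left(2 x \right)}
  u_yy = 0
Term by term:
  2·u_yyyy = 0
  -3·u_xxxx = - 48 A \sin{\left(2 x \right)}
  -3·u_yy = 0
So the left-hand side equals
  - 48 A \sin{\left(2 x \right)}
This must equal f(x, y) = 48 \sin{\left(2 x \right)} identically.
Matching coefficients of the independent functions:
  [\sin{\left(2 x \right)}]:  - 48 A = 48
Solving: A = -1.
Check against the point condition:
  u(1, 0) = - \sin{\left(2 \right)}  ⟹  A \sin{\left(2 \right)} = - \sin{\left(2 \right)}  ✓
Hence u(x, y) = - \sin{\left(2 x \right)}.

Answer: u(x, y) = - \sin{\left(2 x \right)}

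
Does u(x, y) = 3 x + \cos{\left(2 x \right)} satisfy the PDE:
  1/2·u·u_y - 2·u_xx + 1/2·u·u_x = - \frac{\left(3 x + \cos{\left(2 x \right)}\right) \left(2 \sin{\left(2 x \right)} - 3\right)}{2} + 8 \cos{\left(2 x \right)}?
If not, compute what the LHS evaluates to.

Answer: Yes

Derivation:
Evaluate each term of the left-hand side for u = 3 x + \cos{\left(2 x \right)}.
Derivatives:
  u_y = 0
  u_xx = - 4 \cos{\left(2 x \right)}
  u_x = 3 - 2 \sin{\left(2 x \right)}
Terms:
  1/2·u·u_y = 0
  -2·u_xx = 8 \cos{\left(2 x \right)}
  1/2·u·u_x = - \frac{\left(3 x + \cos{\left(2 x \right)}\right) \left(2 \sin{\left(2 x \right)} - 3\right)}{2}
Sum: LHS = - \frac{\left(3 x + \cos{\left(2 x \right)}\right) \left(2 \sin{\left(2 x \right)} - 3\right)}{2} + 8 \cos{\left(2 x \right)}
This is exactly the given right-hand side, so u is a solution.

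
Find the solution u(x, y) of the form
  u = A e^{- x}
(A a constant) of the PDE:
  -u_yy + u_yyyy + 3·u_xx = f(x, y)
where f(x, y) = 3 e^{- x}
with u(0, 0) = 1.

Answer: u(x, y) = e^{- x}

Derivation:
Substitute the ansatz u = A e^{- x} into the left-hand side.
Derivatives of the ansatz:
  u_yy = 0
  u_yyyy = 0
  u_xx = A e^{- x}
Term by term:
  -u_yy = 0
  u_yyyy = 0
  3·u_xx = 3 A e^{- x}
So the left-hand side equals
  3 A e^{- x}
This must equal f(x, y) = 3 e^{- x} identically.
Matching coefficients of the independent functions:
  [e^{- x}]:  3 A = 3
Solving: A = 1.
Check against the point condition:
  u(0, 0) = 1  ⟹  A = 1  ✓
Hence u(x, y) = e^{- x}.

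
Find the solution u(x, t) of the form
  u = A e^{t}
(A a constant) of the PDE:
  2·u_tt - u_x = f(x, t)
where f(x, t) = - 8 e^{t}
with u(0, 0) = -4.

Answer: u(x, t) = - 4 e^{t}

Derivation:
Substitute the ansatz u = A e^{t} into the left-hand side.
Derivatives of the ansatz:
  u_tt = A e^{t}
  u_x = 0
Term by term:
  2·u_tt = 2 A e^{t}
  -u_x = 0
So the left-hand side equals
  2 A e^{t}
This must equal f(x, t) = - 8 e^{t} identically.
Matching coefficients of the independent functions:
  [e^{t}]:  2 A = -8
Solving: A = -4.
Check against the point condition:
  u(0, 0) = -4  ⟹  A = -4  ✓
Hence u(x, t) = - 4 e^{t}.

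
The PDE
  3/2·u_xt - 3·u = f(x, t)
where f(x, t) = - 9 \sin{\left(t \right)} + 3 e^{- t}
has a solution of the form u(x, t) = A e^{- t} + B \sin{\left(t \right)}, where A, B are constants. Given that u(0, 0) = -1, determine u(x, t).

Substitute the ansatz u = A e^{- t} + B \sin{\left(t \right)} into the left-hand side.
Derivatives of the ansatz:
  u_xt = 0
Term by term:
  3/2·u_xt = 0
  -3·u = - 3 A e^{- t} - 3 B \sin{\left(t \right)}
So the left-hand side equals
  - 3 A e^{- t} - 3 B \sin{\left(t \right)}
This must equal f(x, t) = - 9 \sin{\left(t \right)} + 3 e^{- t} identically.
Matching coefficients of the independent functions:
  [e^{- t}]:  - 3 A = 3
  [\sin{\left(t \right)}]:  - 3 B = -9
Solving: A = -1, B = 3.
Check against the point condition:
  u(0, 0) = -1  ⟹  A = -1  ✓
Hence u(x, t) = 3 \sin{\left(t \right)} - e^{- t}.

Answer: u(x, t) = 3 \sin{\left(t \right)} - e^{- t}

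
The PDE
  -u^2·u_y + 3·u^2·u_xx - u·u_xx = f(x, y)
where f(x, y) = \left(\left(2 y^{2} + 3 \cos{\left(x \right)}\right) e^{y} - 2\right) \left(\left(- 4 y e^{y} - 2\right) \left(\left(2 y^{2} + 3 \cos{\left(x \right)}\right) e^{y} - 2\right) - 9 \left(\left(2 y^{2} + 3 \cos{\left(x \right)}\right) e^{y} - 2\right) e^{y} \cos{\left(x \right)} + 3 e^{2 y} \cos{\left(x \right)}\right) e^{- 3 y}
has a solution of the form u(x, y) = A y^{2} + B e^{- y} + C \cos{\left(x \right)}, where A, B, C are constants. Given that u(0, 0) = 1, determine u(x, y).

Substitute the ansatz u = A y^{2} + B e^{- y} + C \cos{\left(x \right)} into the left-hand side.
Derivatives of the ansatz:
  u_y = 2 A y - B e^{- y}
  u_xx = - C \cos{\left(x \right)}
Term by term:
  -u^2·u_y = - 2 A^{3} y^{5} + A^{2} B y^{4} e^{- y} - 4 A^{2} B y^{3} e^{- y} - 4 A^{2} C y^{3} \cos{\left(x \right)} + 2 A B^{2} y^{2} e^{- 2 y} - 2 A B^{2} y e^{- 2 y} + 2 A B C y^{2} e^{- y} \cos{\left(x \right)} - 4 A B C y e^{- y} \cos{\left(x \right)} - 2 A C^{2} y \cos^{2}{\left(x \right)} + B^{3} e^{- 3 y} + 2 B^{2} C e^{- 2 y} \cos{\left(x \right)} + B C^{2} e^{- y} \cos^{2}{\left(x \right)}
  3·u^2·u_xx = - 3 A^{2} C y^{4} \cos{\left(x \right)} - 6 A B C y^{2} e^{- y} \cos{\left(x \right)} - 6 A C^{2} y^{2} \cos^{2}{\left(x \right)} - 3 B^{2} C e^{- 2 y} \cos{\left(x \right)} - 6 B C^{2} e^{- y} \cos^{2}{\left(x \right)} - 3 C^{3} \cos^{3}{\left(x \right)}
  -u·u_xx = A C y^{2} \cos{\left(x \right)} + B C e^{- y} \cos{\left(x \right)} + C^{2} \cos^{2}{\left(x \right)}
So the left-hand side equals
  - 2 A^{3} y^{5} + A^{2} B y^{4} e^{- y} - 4 A^{2} B y^{3} e^{- y} - 3 A^{2} C y^{4} \cos{\left(x \right)} - 4 A^{2} C y^{3} \cos{\left(x \right)} + 2 A B^{2} y^{2} e^{- 2 y} - 2 A B^{2} y e^{- 2 y} - 4 A B C y^{2} e^{- y} \cos{\left(x \right)} - 4 A B C y e^{- y} \cos{\left(x \right)} - 6 A C^{2} y^{2} \cos^{2}{\left(x \right)} - 2 A C^{2} y \cos^{2}{\left(x \right)} + A C y^{2} \cos{\left(x \right)} + B^{3} e^{- 3 y} - B^{2} C e^{- 2 y} \cos{\left(x \right)} - 5 B C^{2} e^{- y} \cos^{2}{\left(x \right)} + B C e^{- y} \cos{\left(x \right)} - 3 C^{3} \cos^{3}{\left(x \right)} + C^{2} \cos^{2}{\left(x \right)}
This must equal f(x, y) identically; expanded, f = - 16 y^{5} - 36 y^{4} \cos{\left(x \right)} - 8 y^{4} e^{- y} - 48 y^{3} \cos{\left(x \right)} + 32 y^{3} e^{- y} - 108 y^{2} \cos^{2}{\left(x \right)} + 6 y^{2} \cos{\left(x \right)} + 48 y^{2} e^{- y} \cos{\left(x \right)} + 16 y^{2} e^{- 2 y} - 36 y \cos^{2}{\left(x \right)} + 48 y e^{- y} \cos{\left(x \right)} - 16 y e^{- 2 y} - 81 \cos^{3}{\left(x \right)} + 9 \cos^{2}{\left(x \right)} + 90 e^{- y} \cos^{2}{\left(x \right)} - 6 e^{- y} \cos{\left(x \right)} - 12 e^{- 2 y} \cos{\left(x \right)} - 8 e^{- 3 y}.
Matching coefficients of the independent functions:
(each divided by its leading coefficient; functions giving the same equation are listed together)
  [y^{5}]:  A^{3} - 8 = 0
  [y e^{- 2 y}, y^{2} e^{- 2 y}]:  A B^{2} - 8 = 0
  [y \cos^{2}{\left(x \right)}, y^{2} \cos^{2}{\left(x \right)}]:  A C^{2} - 18 = 0
  [y^{2} \cos{\left(x \right)}]:  A C - 6 = 0
  [y^{3} e^{- y}, y^{4} e^{- y}]:  A^{2} B + 8 = 0
  [y^{3} \cos{\left(x \right)}, y^{4} \cos{\left(x \right)}]:  A^{2} C - 12 = 0
  [e^{- 2 y} \cos{\left(x \right)}]:  B^{2} C - 12 = 0
  [e^{- y} \cos{\left(x \right)}]:  B C + 6 = 0
  [e^{- y} \cos^{2}{\left(x \right)}]:  B C^{2} + 18 = 0
  [y e^{- y} \cos{\left(x \right)}, y^{2} e^{- y} \cos{\left(x \right)}]:  A B C + 12 = 0
  [e^{- 3 y}]:  B^{3} + 8 = 0
  [\cos^{2}{\left(x \right)}]:  C^{2} - 9 = 0
  [\cos^{3}{\left(x \right)}]:  C^{3} - 27 = 0
Solving: A = 2, B = -2, C = 3.
Check against the point condition:
  u(0, 0) = 1  ⟹  B + C = 1  ✓
Hence u(x, y) = 2 y^{2} + 3 \cos{\left(x \right)} - 2 e^{- y}.

Answer: u(x, y) = 2 y^{2} + 3 \cos{\left(x \right)} - 2 e^{- y}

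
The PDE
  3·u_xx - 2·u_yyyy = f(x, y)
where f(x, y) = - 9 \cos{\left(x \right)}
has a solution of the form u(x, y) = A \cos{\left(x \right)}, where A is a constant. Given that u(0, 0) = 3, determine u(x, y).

Answer: u(x, y) = 3 \cos{\left(x \right)}

Derivation:
Substitute the ansatz u = A \cos{\left(x \right)} into the left-hand side.
Derivatives of the ansatz:
  u_xx = - A \cos{\left(x \right)}
  u_yyyy = 0
Term by term:
  3·u_xx = - 3 A \cos{\left(x \right)}
  -2·u_yyyy = 0
So the left-hand side equals
  - 3 A \cos{\left(x \right)}
This must equal f(x, y) = - 9 \cos{\left(x \right)} identically.
Matching coefficients of the independent functions:
  [\cos{\left(x \right)}]:  - 3 A = -9
Solving: A = 3.
Check against the point condition:
  u(0, 0) = 3  ⟹  A = 3  ✓
Hence u(x, y) = 3 \cos{\left(x \right)}.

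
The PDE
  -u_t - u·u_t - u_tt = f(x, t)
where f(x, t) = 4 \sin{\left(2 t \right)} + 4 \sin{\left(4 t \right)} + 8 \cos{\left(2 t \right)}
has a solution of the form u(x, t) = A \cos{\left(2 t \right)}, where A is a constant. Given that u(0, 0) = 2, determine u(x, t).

Answer: u(x, t) = 2 \cos{\left(2 t \right)}

Derivation:
Substitute the ansatz u = A \cos{\left(2 t \right)} into the left-hand side.
Derivatives of the ansatz:
  u_t = - 2 A \sin{\left(2 t \right)}
  u_tt = - 4 A \cos{\left(2 t \right)}
Term by term:
  -u_t = 2 A \sin{\left(2 t \right)}
  -u·u_t = 2 A^{2} \sin{\left(2 t \right)} \cos{\left(2 t \right)}
  -u_tt = 4 A \cos{\left(2 t \right)}
So the left-hand side equals
  2 A^{2} \sin{\left(2 t \right)} \cos{\left(2 t \right)} + 2 A \sin{\left(2 t \right)} + 4 A \cos{\left(2 t \right)}
This must equal f(x, t) identically; expanded, f = 8 \sin{\left(2 t \right)} \cos{\left(2 t \right)} + 4 \sin{\left(2 t \right)} + 8 \cos{\left(2 t \right)}.
Matching coefficients of the independent functions:
  [\sin{\left(2 t \right)} \cos{\left(2 t \right)}]:  2 A^{2} = 8
  [\sin{\left(2 t \right)}]:  2 A = 4
  [\cos{\left(2 t \right)}]:  4 A = 8
Solving: A = 2.
Check against the point condition:
  u(0, 0) = 2  ⟹  A = 2  ✓
Hence u(x, t) = 2 \cos{\left(2 t \right)}.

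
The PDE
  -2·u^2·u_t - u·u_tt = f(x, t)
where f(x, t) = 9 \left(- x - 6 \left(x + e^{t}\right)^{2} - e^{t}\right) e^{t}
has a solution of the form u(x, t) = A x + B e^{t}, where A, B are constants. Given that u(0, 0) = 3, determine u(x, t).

Substitute the ansatz u = A x + B e^{t} into the left-hand side.
Derivatives of the ansatz:
  u_t = B e^{t}
  u_tt = B e^{t}
Term by term:
  -2·u^2·u_t = - 2 A^{2} B x^{2} e^{t} - 4 A B^{2} x e^{2 t} - 2 B^{3} e^{3 t}
  -u·u_tt = - A B x e^{t} - B^{2} e^{2 t}
So the left-hand side equals
  - 2 A^{2} B x^{2} e^{t} - 4 A B^{2} x e^{2 t} - A B x e^{t} - 2 B^{3} e^{3 t} - B^{2} e^{2 t}
This must equal f(x, t) identically; expanded, f = - 54 x^{2} e^{t} - 108 x e^{2 t} - 9 x e^{t} - 54 e^{3 t} - 9 e^{2 t}.
Matching coefficients of the independent functions:
  [x e^{t}]:  - A B = -9
  [x e^{2 t}]:  - 4 A B^{2} = -108
  [x^{2} e^{t}]:  - 2 A^{2} B = -54
  [e^{2 t}]:  - B^{2} = -9
  [e^{3 t}]:  - 2 B^{3} = -54
Solving: A = 3, B = 3.
Check against the point condition:
  u(0, 0) = 3  ⟹  B = 3  ✓
Hence u(x, t) = 3 x + 3 e^{t}.

Answer: u(x, t) = 3 x + 3 e^{t}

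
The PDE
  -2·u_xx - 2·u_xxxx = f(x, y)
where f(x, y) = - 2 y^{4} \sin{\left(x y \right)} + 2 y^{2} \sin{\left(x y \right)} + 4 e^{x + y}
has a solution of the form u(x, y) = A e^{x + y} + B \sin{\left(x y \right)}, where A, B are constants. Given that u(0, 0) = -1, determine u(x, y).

Substitute the ansatz u = A e^{x + y} + B \sin{\left(x y \right)} into the left-hand side.
Derivatives of the ansatz:
  u_xx = A e^{x} e^{y} - B y^{2} \sin{\left(x y \right)}
  u_xxxx = A e^{x} e^{y} + B y^{4} \sin{\left(x y \right)}
Term by term:
  -2·u_xx = - 2 A e^{x} e^{y} + 2 B y^{2} \sin{\left(x y \right)}
  -2·u_xxxx = - 2 A e^{x} e^{y} - 2 B y^{4} \sin{\left(x y \right)}
So the left-hand side equals
  - 4 A e^{x} e^{y} - 2 B y^{4} \sin{\left(x y \right)} + 2 B y^{2} \sin{\left(x y \right)}
This must equal f(x, y) identically; expanded, f = - 2 y^{4} \sin{\left(x y \right)} + 2 y^{2} \sin{\left(x y \right)} + 4 e^{x} e^{y}.
Matching coefficients of the independent functions:
  [y^{2} \sin{\left(x y \right)}]:  2 B = 2
  [y^{4} \sin{\left(x y \right)}]:  - 2 B = -2
  [e^{x} e^{y}]:  - 4 A = 4
Solving: A = -1, B = 1.
Check against the point condition:
  u(0, 0) = -1  ⟹  A = -1  ✓
Hence u(x, y) = - e^{x + y} + \sin{\left(x y \right)}.

Answer: u(x, y) = - e^{x + y} + \sin{\left(x y \right)}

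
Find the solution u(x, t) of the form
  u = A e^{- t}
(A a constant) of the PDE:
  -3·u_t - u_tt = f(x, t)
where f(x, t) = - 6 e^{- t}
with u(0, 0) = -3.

Substitute the ansatz u = A e^{- t} into the left-hand side.
Derivatives of the ansatz:
  u_t = - A e^{- t}
  u_tt = A e^{- t}
Term by term:
  -3·u_t = 3 A e^{- t}
  -u_tt = - A e^{- t}
So the left-hand side equals
  2 A e^{- t}
This must equal f(x, t) = - 6 e^{- t} identically.
Matching coefficients of the independent functions:
  [e^{- t}]:  2 A = -6
Solving: A = -3.
Check against the point condition:
  u(0, 0) = -3  ⟹  A = -3  ✓
Hence u(x, t) = - 3 e^{- t}.

Answer: u(x, t) = - 3 e^{- t}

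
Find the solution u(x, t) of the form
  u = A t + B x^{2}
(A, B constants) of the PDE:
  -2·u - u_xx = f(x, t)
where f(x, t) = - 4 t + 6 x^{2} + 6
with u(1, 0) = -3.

Substitute the ansatz u = A t + B x^{2} into the left-hand side.
Derivatives of the ansatz:
  u_xx = 2 B
Term by term:
  -2·u = - 2 A t - 2 B x^{2}
  -u_xx = - 2 B
So the left-hand side equals
  - 2 A t - 2 B x^{2} - 2 B
This must equal f(x, t) = - 4 t + 6 x^{2} + 6 identically.
Matching coefficients of the independent functions:
  [constant term, x^{2}]:  - 2 B = 6
  [t]:  - 2 A = -4
Solving: A = 2, B = -3.
Check against the point condition:
  u(1, 0) = -3  ⟹  B = -3  ✓
Hence u(x, t) = 2 t - 3 x^{2}.

Answer: u(x, t) = 2 t - 3 x^{2}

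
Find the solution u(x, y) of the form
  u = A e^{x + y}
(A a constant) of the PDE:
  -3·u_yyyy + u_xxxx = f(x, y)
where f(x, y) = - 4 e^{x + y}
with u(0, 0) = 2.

Answer: u(x, y) = 2 e^{x + y}

Derivation:
Substitute the ansatz u = A e^{x + y} into the left-hand side.
Derivatives of the ansatz:
  u_yyyy = A e^{x} e^{y}
  u_xxxx = A e^{x} e^{y}
Term by term:
  -3·u_yyyy = - 3 A e^{x} e^{y}
  u_xxxx = A e^{x} e^{y}
So the left-hand side equals
  - 2 A e^{x} e^{y}
This must equal f(x, y) identically; expanded, f = - 4 e^{x} e^{y}.
Matching coefficients of the independent functions:
  [e^{x} e^{y}]:  - 2 A = -4
Solving: A = 2.
Check against the point condition:
  u(0, 0) = 2  ⟹  A = 2  ✓
Hence u(x, y) = 2 e^{x + y}.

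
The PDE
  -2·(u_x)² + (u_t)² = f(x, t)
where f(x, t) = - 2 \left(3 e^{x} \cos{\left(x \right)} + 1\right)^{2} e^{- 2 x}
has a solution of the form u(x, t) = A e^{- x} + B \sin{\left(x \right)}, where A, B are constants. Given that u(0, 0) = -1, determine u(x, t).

Substitute the ansatz u = A e^{- x} + B \sin{\left(x \right)} into the left-hand side.
Derivatives of the ansatz:
  u_x = - A e^{- x} + B \cos{\left(x \right)}
  u_t = 0
Term by term:
  -2·(u_x)² = - 2 A^{2} e^{- 2 x} + 4 A B e^{- x} \cos{\left(x \right)} - 2 B^{2} \cos^{2}{\left(x \right)}
  (u_t)² = 0
So the left-hand side equals
  - 2 A^{2} e^{- 2 x} + 4 A B e^{- x} \cos{\left(x \right)} - 2 B^{2} \cos^{2}{\left(x \right)}
This must equal f(x, t) identically; expanded, f = - 18 \cos^{2}{\left(x \right)} - 12 e^{- x} \cos{\left(x \right)} - 2 e^{- 2 x}.
Matching coefficients of the independent functions:
  [e^{- x} \cos{\left(x \right)}]:  4 A B = -12
  [e^{- 2 x}]:  - 2 A^{2} = -2
  [\cos^{2}{\left(x \right)}]:  - 2 B^{2} = -18
These equations allow (A, B) = (-1, 3) or (1, -3).
Impose the point condition(s):
  u(0, 0) = -1  ⟹  A = -1
Only A = -1, B = 3 satisfies everything.
Hence u(x, t) = 3 \sin{\left(x \right)} - e^{- x}.

Answer: u(x, t) = 3 \sin{\left(x \right)} - e^{- x}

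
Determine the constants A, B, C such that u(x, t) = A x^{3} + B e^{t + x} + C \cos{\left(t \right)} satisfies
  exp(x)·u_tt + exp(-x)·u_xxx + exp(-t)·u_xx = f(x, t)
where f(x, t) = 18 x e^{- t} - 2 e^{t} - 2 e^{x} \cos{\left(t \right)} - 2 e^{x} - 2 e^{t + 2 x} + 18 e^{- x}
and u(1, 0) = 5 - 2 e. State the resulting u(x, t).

Answer: u(x, t) = 3 x^{3} - 2 e^{t + x} + 2 \cos{\left(t \right)}

Derivation:
Substitute the ansatz u = A x^{3} + B e^{t + x} + C \cos{\left(t \right)} into the left-hand side.
Derivatives of the ansatz:
  u_tt = B e^{t} e^{x} - C \cos{\left(t \right)}
  u_xxx = 6 A + B e^{t} e^{x}
  u_xx = 6 A x + B e^{t} e^{x}
Term by term:
  exp(x)·u_tt = B e^{t} e^{2 x} - C e^{x} \cos{\left(t \right)}
  exp(-x)·u_xxx = 6 A e^{- x} + B e^{t}
  exp(-t)·u_xx = 6 A x e^{- t} + B e^{x}
So the left-hand side equals
  6 A x e^{- t} + 6 A e^{- x} + B e^{t} e^{2 x} + B e^{t} + B e^{x} - C e^{x} \cos{\left(t \right)}
This must equal f(x, t) identically; expanded, f = 18 x e^{- t} - 2 e^{t} e^{2 x} - 2 e^{t} - 2 e^{x} \cos{\left(t \right)} - 2 e^{x} + 18 e^{- x}.
Matching coefficients of the independent functions:
  [x e^{- t}, e^{- x}]:  6 A = 18
  [e^{t} e^{2 x}, e^{t}, e^{x}]:  B = -2
  [e^{x} \cos{\left(t \right)}]:  - C = -2
Solving: A = 3, B = -2, C = 2.
Check against the point condition:
  u(1, 0) = 5 - 2 e  ⟹  A + e B + C = 5 - 2 e  ✓
Hence u(x, t) = 3 x^{3} - 2 e^{t + x} + 2 \cos{\left(t \right)}.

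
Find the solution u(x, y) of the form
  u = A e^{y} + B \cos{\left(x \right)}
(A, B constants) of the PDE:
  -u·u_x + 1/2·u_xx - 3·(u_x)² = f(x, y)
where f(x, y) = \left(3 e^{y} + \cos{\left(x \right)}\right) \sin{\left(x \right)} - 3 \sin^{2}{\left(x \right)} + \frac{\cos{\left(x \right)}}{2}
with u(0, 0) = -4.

Substitute the ansatz u = A e^{y} + B \cos{\left(x \right)} into the left-hand side.
Derivatives of the ansatz:
  u_x = - B \sin{\left(x \right)}
  u_xx = - B \cos{\left(x \right)}
Term by term:
  -u·u_x = A B e^{y} \sin{\left(x \right)} + B^{2} \sin{\left(x \right)} \cos{\left(x \right)}
  1/2·u_xx = - \frac{B \cos{\left(x \right)}}{2}
  -3·(u_x)² = - 3 B^{2} \sin^{2}{\left(x \right)}
So the left-hand side equals
  A B e^{y} \sin{\left(x \right)} - 3 B^{2} \sin^{2}{\left(x \right)} + B^{2} \sin{\left(x \right)} \cos{\left(x \right)} - \frac{B \cos{\left(x \right)}}{2}
This must equal f(x, y) identically; expanded, f = 3 e^{y} \sin{\left(x \right)} - 3 \sin^{2}{\left(x \right)} + \sin{\left(x \right)} \cos{\left(x \right)} + \frac{\cos{\left(x \right)}}{2}.
Matching coefficients of the independent functions:
  [e^{y} \sin{\left(x \right)}]:  A B = 3
  [\sin{\left(x \right)} \cos{\left(x \right)}]:  B^{2} = 1
  [\sin^{2}{\left(x \right)}]:  - 3 B^{2} = -3
  [\cos{\left(x \right)}]:  - \frac{B}{2} = \frac{1}{2}
Solving: A = -3, B = -1.
Check against the point condition:
  u(0, 0) = -4  ⟹  A + B = -4  ✓
Hence u(x, y) = - 3 e^{y} - \cos{\left(x \right)}.

Answer: u(x, y) = - 3 e^{y} - \cos{\left(x \right)}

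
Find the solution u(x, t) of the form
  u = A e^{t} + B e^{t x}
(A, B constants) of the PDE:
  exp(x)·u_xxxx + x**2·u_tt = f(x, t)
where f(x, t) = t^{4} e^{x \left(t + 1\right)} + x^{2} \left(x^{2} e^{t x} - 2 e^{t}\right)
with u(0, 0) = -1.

Answer: u(x, t) = - 2 e^{t} + e^{t x}

Derivation:
Substitute the ansatz u = A e^{t} + B e^{t x} into the left-hand side.
Derivatives of the ansatz:
  u_xxxx = B t^{4} e^{t x}
  u_tt = A e^{t} + B x^{2} e^{t x}
Term by term:
  exp(x)·u_xxxx = B t^{4} e^{x} e^{t x}
  x**2·u_tt = A x^{2} e^{t} + B x^{4} e^{t x}
So the left-hand side equals
  A x^{2} e^{t} + B t^{4} e^{x} e^{t x} + B x^{4} e^{t x}
This must equal f(x, t) identically; expanded, f = t^{4} e^{x} e^{t x} + x^{4} e^{t x} - 2 x^{2} e^{t}.
Matching coefficients of the independent functions:
  [x^{2} e^{t}]:  A = -2
  [x^{4} e^{t x}, t^{4} e^{x} e^{t x}]:  B = 1
Solving: A = -2, B = 1.
Check against the point condition:
  u(0, 0) = -1  ⟹  A + B = -1  ✓
Hence u(x, t) = - 2 e^{t} + e^{t x}.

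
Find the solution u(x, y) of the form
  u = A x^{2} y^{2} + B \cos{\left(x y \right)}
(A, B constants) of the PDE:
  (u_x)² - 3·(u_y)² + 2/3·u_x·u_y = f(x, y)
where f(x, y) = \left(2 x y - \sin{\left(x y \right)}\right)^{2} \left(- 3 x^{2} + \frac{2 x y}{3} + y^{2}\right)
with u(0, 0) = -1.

Substitute the ansatz u = A x^{2} y^{2} + B \cos{\left(x y \right)} into the left-hand side.
Derivatives of the ansatz:
  u_x = 2 A x y^{2} - B y \sin{\left(x y \right)}
  u_y = 2 A x^{2} y - B x \sin{\left(x y \right)}
Term by term:
  (u_x)² = 4 A^{2} x^{2} y^{4} - 4 A B x y^{3} \sin{\left(x y \right)} + B^{2} y^{2} \sin^{2}{\left(x y \right)}
  -3·(u_y)² = - 12 A^{2} x^{4} y^{2} + 12 A B x^{3} y \sin{\left(x y \right)} - 3 B^{2} x^{2} \sin^{2}{\left(x y \right)}
  2/3·u_x·u_y = \frac{8 A^{2} x^{3} y^{3}}{3} - \frac{8 A B x^{2} y^{2} \sin{\left(x y \right)}}{3} + \frac{2 B^{2} x y \sin^{2}{\left(x y \right)}}{3}
So the left-hand side equals
  - 12 A^{2} x^{4} y^{2} + \frac{8 A^{2} x^{3} y^{3}}{3} + 4 A^{2} x^{2} y^{4} + 12 A B x^{3} y \sin{\left(x y \right)} - \frac{8 A B x^{2} y^{2} \sin{\left(x y \right)}}{3} - 4 A B x y^{3} \sin{\left(x y \right)} - 3 B^{2} x^{2} \sin^{2}{\left(x y \right)} + \frac{2 B^{2} x y \sin^{2}{\left(x y \right)}}{3} + B^{2} y^{2} \sin^{2}{\left(x y \right)}
This must equal f(x, y) identically; expanded, f = - 12 x^{4} y^{2} + \frac{8 x^{3} y^{3}}{3} + 12 x^{3} y \sin{\left(x y \right)} + 4 x^{2} y^{4} - \frac{8 x^{2} y^{2} \sin{\left(x y \right)}}{3} - 3 x^{2} \sin^{2}{\left(x y \right)} - 4 x y^{3} \sin{\left(x y \right)} + \frac{2 x y \sin^{2}{\left(x y \right)}}{3} + y^{2} \sin^{2}{\left(x y \right)}.
Matching coefficients of the independent functions:
  [x^{2} y^{4}]:  4 A^{2} = 4
  [x^{2} \sin^{2}{\left(x y \right)}]:  - 3 B^{2} = -3
  [x^{3} y^{3}]:  \frac{8 A^{2}}{3} = \frac{8}{3}
  [x^{4} y^{2}]:  - 12 A^{2} = -12
  [y^{2} \sin^{2}{\left(x y \right)}]:  B^{2} = 1
  [x y \sin^{2}{\left(x y \right)}]:  \frac{2 B^{2}}{3} = \frac{2}{3}
  [x y^{3} \sin{\left(x y \right)}]:  - 4 A B = -4
  [x^{2} y^{2} \sin{\left(x y \right)}]:  - \frac{8 A B}{3} = - \frac{8}{3}
  [x^{3} y \sin{\left(x y \right)}]:  12 A B = 12
These equations allow (A, B) = (-1, -1) or (1, 1).
Impose the point condition(s):
  u(0, 0) = -1  ⟹  B = -1
Only A = -1, B = -1 satisfies everything.
Hence u(x, y) = - x^{2} y^{2} - \cos{\left(x y \right)}.

Answer: u(x, y) = - x^{2} y^{2} - \cos{\left(x y \right)}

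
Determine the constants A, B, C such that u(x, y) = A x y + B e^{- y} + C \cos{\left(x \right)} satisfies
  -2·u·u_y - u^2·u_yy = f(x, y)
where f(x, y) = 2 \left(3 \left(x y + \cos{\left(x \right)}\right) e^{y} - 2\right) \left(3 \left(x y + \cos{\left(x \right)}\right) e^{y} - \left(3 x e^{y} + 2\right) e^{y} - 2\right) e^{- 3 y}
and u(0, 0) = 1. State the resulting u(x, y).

Answer: u(x, y) = 3 x y + 3 \cos{\left(x \right)} - 2 e^{- y}

Derivation:
Substitute the ansatz u = A x y + B e^{- y} + C \cos{\left(x \right)} into the left-hand side.
Derivatives of the ansatz:
  u_y = A x - B e^{- y}
  u_yy = B e^{- y}
Term by term:
  -2·u·u_y = - 2 A^{2} x^{2} y + 2 A B x y e^{- y} - 2 A B x e^{- y} - 2 A C x \cos{\left(x \right)} + 2 B^{2} e^{- 2 y} + 2 B C e^{- y} \cos{\left(x \right)}
  -u^2·u_yy = - A^{2} B x^{2} y^{2} e^{- y} - 2 A B^{2} x y e^{- 2 y} - 2 A B C x y e^{- y} \cos{\left(x \right)} - B^{3} e^{- 3 y} - 2 B^{2} C e^{- 2 y} \cos{\left(x \right)} - B C^{2} e^{- y} \cos^{2}{\left(x \right)}
So the left-hand side equals
  - A^{2} B x^{2} y^{2} e^{- y} - 2 A^{2} x^{2} y - 2 A B^{2} x y e^{- 2 y} - 2 A B C x y e^{- y} \cos{\left(x \right)} + 2 A B x y e^{- y} - 2 A B x e^{- y} - 2 A C x \cos{\left(x \right)} - B^{3} e^{- 3 y} - 2 B^{2} C e^{- 2 y} \cos{\left(x \right)} + 2 B^{2} e^{- 2 y} - B C^{2} e^{- y} \cos^{2}{\left(x \right)} + 2 B C e^{- y} \cos{\left(x \right)}
This must equal f(x, y) identically; expanded, f = 18 x^{2} y^{2} e^{- y} - 18 x^{2} y + 36 x y e^{- y} \cos{\left(x \right)} - 12 x y e^{- y} - 24 x y e^{- 2 y} - 18 x \cos{\left(x \right)} + 12 x e^{- y} + 18 e^{- y} \cos^{2}{\left(x \right)} - 12 e^{- y} \cos{\left(x \right)} - 24 e^{- 2 y} \cos{\left(x \right)} + 8 e^{- 2 y} + 8 e^{- 3 y}.
Matching coefficients of the independent functions:
  [x e^{- y}]:  - 2 A B = 12
  [x \cos{\left(x \right)}]:  - 2 A C = -18
  [x^{2} y]:  - 2 A^{2} = -18
  [e^{- 2 y} \cos{\left(x \right)}]:  - 2 B^{2} C = -24
  [e^{- y} \cos{\left(x \right)}]:  2 B C = -12
  [e^{- y} \cos^{2}{\left(x \right)}]:  - B C^{2} = 18
  [x y e^{- 2 y}]:  - 2 A B^{2} = -24
  [x y e^{- y}]:  2 A B = -12
  [x^{2} y^{2} e^{- y}]:  - A^{2} B = 18
  [x y e^{- y} \cos{\left(x \right)}]:  - 2 A B C = 36
  [e^{- 3 y}]:  - B^{3} = 8
  [e^{- 2 y}]:  2 B^{2} = 8
Solving: A = 3, B = -2, C = 3.
Check against the point condition:
  u(0, 0) = 1  ⟹  B + C = 1  ✓
Hence u(x, y) = 3 x y + 3 \cos{\left(x \right)} - 2 e^{- y}.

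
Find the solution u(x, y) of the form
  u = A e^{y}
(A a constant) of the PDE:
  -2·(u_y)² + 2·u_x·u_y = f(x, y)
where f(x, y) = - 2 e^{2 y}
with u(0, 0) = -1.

Substitute the ansatz u = A e^{y} into the left-hand side.
Derivatives of the ansatz:
  u_y = A e^{y}
  u_x = 0
Term by term:
  -2·(u_y)² = - 2 A^{2} e^{2 y}
  2·u_x·u_y = 0
So the left-hand side equals
  - 2 A^{2} e^{2 y}
This must equal f(x, y) = - 2 e^{2 y} identically.
Matching coefficients of the independent functions:
  [e^{2 y}]:  - 2 A^{2} = -2
These equations allow (A) = (-1) or (1).
Impose the point condition(s):
  u(0, 0) = -1  ⟹  A = -1
Only A = -1 satisfies everything.
Hence u(x, y) = - e^{y}.

Answer: u(x, y) = - e^{y}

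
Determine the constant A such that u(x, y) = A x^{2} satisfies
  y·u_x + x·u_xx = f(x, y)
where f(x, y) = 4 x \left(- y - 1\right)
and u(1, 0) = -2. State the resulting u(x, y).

Answer: u(x, y) = - 2 x^{2}

Derivation:
Substitute the ansatz u = A x^{2} into the left-hand side.
Derivatives of the ansatz:
  u_x = 2 A x
  u_xx = 2 A
Term by term:
  y·u_x = 2 A x y
  x·u_xx = 2 A x
So the left-hand side equals
  2 A x y + 2 A x
This must equal f(x, y) = 4 x \left(- y - 1\right) identically.
Matching coefficients of the independent functions:
  [x, x y]:  2 A = -4
Solving: A = -2.
Check against the point condition:
  u(1, 0) = -2  ⟹  A = -2  ✓
Hence u(x, y) = - 2 x^{2}.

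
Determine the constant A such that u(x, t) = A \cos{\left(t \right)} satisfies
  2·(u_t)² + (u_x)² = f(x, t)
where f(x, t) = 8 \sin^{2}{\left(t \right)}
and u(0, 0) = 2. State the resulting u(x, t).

Answer: u(x, t) = 2 \cos{\left(t \right)}

Derivation:
Substitute the ansatz u = A \cos{\left(t \right)} into the left-hand side.
Derivatives of the ansatz:
  u_t = - A \sin{\left(t \right)}
  u_x = 0
Term by term:
  2·(u_t)² = 2 A^{2} \sin^{2}{\left(t \right)}
  (u_x)² = 0
So the left-hand side equals
  2 A^{2} \sin^{2}{\left(t \right)}
This must equal f(x, t) = 8 \sin^{2}{\left(t \right)} identically.
Matching coefficients of the independent functions:
  [\sin^{2}{\left(t \right)}]:  2 A^{2} = 8
These equations allow (A) = (-2) or (2).
Impose the point condition(s):
  u(0, 0) = 2  ⟹  A = 2
Only A = 2 satisfies everything.
Hence u(x, t) = 2 \cos{\left(t \right)}.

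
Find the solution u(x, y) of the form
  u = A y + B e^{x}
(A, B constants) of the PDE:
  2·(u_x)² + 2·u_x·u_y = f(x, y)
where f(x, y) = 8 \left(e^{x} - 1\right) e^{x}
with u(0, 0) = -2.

Substitute the ansatz u = A y + B e^{x} into the left-hand side.
Derivatives of the ansatz:
  u_x = B e^{x}
  u_y = A
Term by term:
  2·(u_x)² = 2 B^{2} e^{2 x}
  2·u_x·u_y = 2 A B e^{x}
So the left-hand side equals
  2 A B e^{x} + 2 B^{2} e^{2 x}
This must equal f(x, y) = 8 \left(e^{x} - 1\right) e^{x} identically.
Matching coefficients of the independent functions:
  [e^{x}]:  2 A B = -8
  [e^{2 x}]:  2 B^{2} = 8
These equations allow (A, B) = (-2, 2) or (2, -2).
Impose the point condition(s):
  u(0, 0) = -2  ⟹  B = -2
Only A = 2, B = -2 satisfies everything.
Hence u(x, y) = 2 y - 2 e^{x}.

Answer: u(x, y) = 2 y - 2 e^{x}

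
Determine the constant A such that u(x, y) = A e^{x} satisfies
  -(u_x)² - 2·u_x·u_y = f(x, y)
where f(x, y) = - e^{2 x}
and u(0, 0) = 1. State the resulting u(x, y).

Substitute the ansatz u = A e^{x} into the left-hand side.
Derivatives of the ansatz:
  u_x = A e^{x}
  u_y = 0
Term by term:
  -(u_x)² = - A^{2} e^{2 x}
  -2·u_x·u_y = 0
So the left-hand side equals
  - A^{2} e^{2 x}
This must equal f(x, y) = - e^{2 x} identically.
Matching coefficients of the independent functions:
  [e^{2 x}]:  - A^{2} = -1
These equations allow (A) = (-1) or (1).
Impose the point condition(s):
  u(0, 0) = 1  ⟹  A = 1
Only A = 1 satisfies everything.
Hence u(x, y) = e^{x}.

Answer: u(x, y) = e^{x}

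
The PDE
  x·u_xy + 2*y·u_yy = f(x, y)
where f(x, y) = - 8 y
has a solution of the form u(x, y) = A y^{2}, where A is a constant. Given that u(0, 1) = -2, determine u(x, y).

Substitute the ansatz u = A y^{2} into the left-hand side.
Derivatives of the ansatz:
  u_xy = 0
  u_yy = 2 A
Term by term:
  x·u_xy = 0
  2*y·u_yy = 4 A y
So the left-hand side equals
  4 A y
This must equal f(x, y) = - 8 y identically.
Matching coefficients of the independent functions:
  [y]:  4 A = -8
Solving: A = -2.
Check against the point condition:
  u(0, 1) = -2  ⟹  A = -2  ✓
Hence u(x, y) = - 2 y^{2}.

Answer: u(x, y) = - 2 y^{2}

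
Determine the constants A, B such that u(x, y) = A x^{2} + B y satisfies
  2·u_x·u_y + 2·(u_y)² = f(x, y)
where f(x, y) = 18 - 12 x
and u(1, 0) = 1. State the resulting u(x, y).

Answer: u(x, y) = x^{2} - 3 y

Derivation:
Substitute the ansatz u = A x^{2} + B y into the left-hand side.
Derivatives of the ansatz:
  u_x = 2 A x
  u_y = B
Term by term:
  2·u_x·u_y = 4 A B x
  2·(u_y)² = 2 B^{2}
So the left-hand side equals
  4 A B x + 2 B^{2}
This must equal f(x, y) = 18 - 12 x identically.
Matching coefficients of the independent functions:
  [constant term]:  2 B^{2} = 18
  [x]:  4 A B = -12
These equations allow (A, B) = (-1, 3) or (1, -3).
Impose the point condition(s):
  u(1, 0) = 1  ⟹  A = 1
Only A = 1, B = -3 satisfies everything.
Hence u(x, y) = x^{2} - 3 y.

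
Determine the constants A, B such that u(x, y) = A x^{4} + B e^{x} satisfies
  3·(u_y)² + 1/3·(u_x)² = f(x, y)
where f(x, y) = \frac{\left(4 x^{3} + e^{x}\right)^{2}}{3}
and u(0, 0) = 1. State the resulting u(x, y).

Substitute the ansatz u = A x^{4} + B e^{x} into the left-hand side.
Derivatives of the ansatz:
  u_y = 0
  u_x = 4 A x^{3} + B e^{x}
Term by term:
  3·(u_y)² = 0
  1/3·(u_x)² = \frac{16 A^{2} x^{6}}{3} + \frac{8 A B x^{3} e^{x}}{3} + \frac{B^{2} e^{2 x}}{3}
So the left-hand side equals
  \frac{16 A^{2} x^{6}}{3} + \frac{8 A B x^{3} e^{x}}{3} + \frac{B^{2} e^{2 x}}{3}
This must equal f(x, y) identically; expanded, f = \frac{16 x^{6}}{3} + \frac{8 x^{3} e^{x}}{3} + \frac{e^{2 x}}{3}.
Matching coefficients of the independent functions:
  [x^{6}]:  \frac{16 A^{2}}{3} = \frac{16}{3}
  [x^{3} e^{x}]:  \frac{8 A B}{3} = \frac{8}{3}
  [e^{2 x}]:  \frac{B^{2}}{3} = \frac{1}{3}
These equations allow (A, B) = (-1, -1) or (1, 1).
Impose the point condition(s):
  u(0, 0) = 1  ⟹  B = 1
Only A = 1, B = 1 satisfies everything.
Hence u(x, y) = x^{4} + e^{x}.

Answer: u(x, y) = x^{4} + e^{x}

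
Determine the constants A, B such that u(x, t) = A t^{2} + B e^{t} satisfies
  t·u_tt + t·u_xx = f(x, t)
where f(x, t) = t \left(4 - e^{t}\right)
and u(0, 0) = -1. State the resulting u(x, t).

Substitute the ansatz u = A t^{2} + B e^{t} into the left-hand side.
Derivatives of the ansatz:
  u_tt = 2 A + B e^{t}
  u_xx = 0
Term by term:
  t·u_tt = 2 A t + B t e^{t}
  t·u_xx = 0
So the left-hand side equals
  2 A t + B t e^{t}
This must equal f(x, t) identically; expanded, f = - t e^{t} + 4 t.
Matching coefficients of the independent functions:
  [t]:  2 A = 4
  [t e^{t}]:  B = -1
Solving: A = 2, B = -1.
Check against the point condition:
  u(0, 0) = -1  ⟹  B = -1  ✓
Hence u(x, t) = 2 t^{2} - e^{t}.

Answer: u(x, t) = 2 t^{2} - e^{t}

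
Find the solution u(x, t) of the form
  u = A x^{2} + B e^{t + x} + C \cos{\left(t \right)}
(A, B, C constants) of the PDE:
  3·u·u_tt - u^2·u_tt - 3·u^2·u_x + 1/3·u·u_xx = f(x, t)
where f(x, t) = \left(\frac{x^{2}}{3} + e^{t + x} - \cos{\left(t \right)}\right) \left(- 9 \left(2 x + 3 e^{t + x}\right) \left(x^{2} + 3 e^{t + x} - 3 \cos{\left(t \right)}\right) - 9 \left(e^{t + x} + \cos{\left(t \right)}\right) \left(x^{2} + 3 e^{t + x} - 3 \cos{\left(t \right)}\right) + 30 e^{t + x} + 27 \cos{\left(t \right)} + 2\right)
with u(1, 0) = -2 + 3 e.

Answer: u(x, t) = x^{2} + 3 e^{t + x} - 3 \cos{\left(t \right)}

Derivation:
Substitute the ansatz u = A x^{2} + B e^{t + x} + C \cos{\left(t \right)} into the left-hand side.
Derivatives of the ansatz:
  u_tt = B e^{t} e^{x} - C \cos{\left(t \right)}
  u_x = 2 A x + B e^{t} e^{x}
  u_xx = 2 A + B e^{t} e^{x}
Term by term:
  3·u·u_tt = 3 A B x^{2} e^{t} e^{x} - 3 A C x^{2} \cos{\left(t \right)} + 3 B^{2} e^{2 t} e^{2 x} - 3 C^{2} \cos^{2}{\left(t \right)}
  -u^2·u_tt = - A^{2} B x^{4} e^{t} e^{x} + A^{2} C x^{4} \cos{\left(t \right)} - 2 A B^{2} x^{2} e^{2 t} e^{2 x} + 2 A C^{2} x^{2} \cos^{2}{\left(t \right)} - B^{3} e^{3 t} e^{3 x} - B^{2} C e^{2 t} e^{2 x} \cos{\left(t \right)} + B C^{2} e^{t} e^{x} \cos^{2}{\left(t \right)} + C^{3} \cos^{3}{\left(t \right)}
  -3·u^2·u_x = - 6 A^{3} x^{5} - 3 A^{2} B x^{4} e^{t} e^{x} - 12 A^{2} B x^{3} e^{t} e^{x} - 12 A^{2} C x^{3} \cos{\left(t \right)} - 6 A B^{2} x^{2} e^{2 t} e^{2 x} - 6 A B^{2} x e^{2 t} e^{2 x} - 6 A B C x^{2} e^{t} e^{x} \cos{\left(t \right)} - 12 A B C x e^{t} e^{x} \cos{\left(t \right)} - 6 A C^{2} x \cos^{2}{\left(t \right)} - 3 B^{3} e^{3 t} e^{3 x} - 6 B^{2} C e^{2 t} e^{2 x} \cos{\left(t \right)} - 3 B C^{2} e^{t} e^{x} \cos^{2}{\left(t \right)}
  1/3·u·u_xx = \frac{2 A^{2} x^{2}}{3} + \frac{A B x^{2} e^{t} e^{x}}{3} + \frac{2 A B e^{t} e^{x}}{3} + \frac{2 A C \cos{\left(t \right)}}{3} + \frac{B^{2} e^{2 t} e^{2 x}}{3} + \frac{B C e^{t} e^{x} \cos{\left(t \right)}}{3}
So the left-hand side equals
  - 6 A^{3} x^{5} - 4 A^{2} B x^{4} e^{t} e^{x} - 12 A^{2} B x^{3} e^{t} e^{x} + A^{2} C x^{4} \cos{\left(t \right)} - 12 A^{2} C x^{3} \cos{\left(t \right)} + \frac{2 A^{2} x^{2}}{3} - 8 A B^{2} x^{2} e^{2 t} e^{2 x} - 6 A B^{2} x e^{2 t} e^{2 x} - 6 A B C x^{2} e^{t} e^{x} \cos{\left(t \right)} - 12 A B C x e^{t} e^{x} \cos{\left(t \right)} + \frac{10 A B x^{2} e^{t} e^{x}}{3} + \frac{2 A B e^{t} e^{x}}{3} + 2 A C^{2} x^{2} \cos^{2}{\left(t \right)} - 6 A C^{2} x \cos^{2}{\left(t \right)} - 3 A C x^{2} \cos{\left(t \right)} + \frac{2 A C \cos{\left(t \right)}}{3} - 4 B^{3} e^{3 t} e^{3 x} - 7 B^{2} C e^{2 t} e^{2 x} \cos{\left(t \right)} + \frac{10 B^{2} e^{2 t} e^{2 x}}{3} - 2 B C^{2} e^{t} e^{x} \cos^{2}{\left(t \right)} + \frac{B C e^{t} e^{x} \cos{\left(t \right)}}{3} + C^{3} \cos^{3}{\left(t \right)} - 3 C^{2} \cos^{2}{\left(t \right)}
This must equal f(x, t) identically; expanded, f = - 6 x^{5} - 12 x^{4} e^{t} e^{x} - 3 x^{4} \cos{\left(t \right)} - 36 x^{3} e^{t} e^{x} + 36 x^{3} \cos{\left(t \right)} - 72 x^{2} e^{2 t} e^{2 x} + 54 x^{2} e^{t} e^{x} \cos{\left(t \right)} + 10 x^{2} e^{t} e^{x} + 18 x^{2} \cos^{2}{\left(t \right)} + 9 x^{2} \cos{\left(t \right)} + \frac{2 x^{2}}{3} - 54 x e^{2 t} e^{2 x} + 108 x e^{t} e^{x} \cos{\left(t \right)} - 54 x \cos^{2}{\left(t \right)} - 108 e^{3 t} e^{3 x} + 189 e^{2 t} e^{2 x} \cos{\left(t \right)} + 30 e^{2 t} e^{2 x} - 54 e^{t} e^{x} \cos^{2}{\left(t \right)} - 3 e^{t} e^{x} \cos{\left(t \right)} + 2 e^{t} e^{x} - 27 \cos^{3}{\left(t \right)} - 27 \cos^{2}{\left(t \right)} - 2 \cos{\left(t \right)}.
Matching coefficients of the independent functions:
(each divided by its leading coefficient; functions giving the same equation are listed together)
  [x^{2}]:  A^{2} - 1 = 0
  [x^{5}]:  A^{3} - 1 = 0
  [x \cos^{2}{\left(t \right)}, x^{2} \cos^{2}{\left(t \right)}]:  A C^{2} - 9 = 0
  [x^{2} \cos{\left(t \right)}, \cos{\left(t \right)}]:  A C + 3 = 0
  [x^{3} \cos{\left(t \right)}, x^{4} \cos{\left(t \right)}]:  A^{2} C + 3 = 0
  [e^{t} e^{x}, x^{2} e^{t} e^{x}]:  A B - 3 = 0
  [e^{2 t} e^{2 x}]:  B^{2} - 9 = 0
  [e^{3 t} e^{3 x}]:  B^{3} - 27 = 0
  [x e^{2 t} e^{2 x}, x^{2} e^{2 t} e^{2 x}]:  A B^{2} - 9 = 0
  [x^{3} e^{t} e^{x}, x^{4} e^{t} e^{x}]:  A^{2} B - 3 = 0
  [e^{t} e^{x} \cos{\left(t \right)}]:  B C + 9 = 0
  [e^{t} e^{x} \cos^{2}{\left(t \right)}]:  B C^{2} - 27 = 0
  [e^{2 t} e^{2 x} \cos{\left(t \right)}]:  B^{2} C + 27 = 0
  [x e^{t} e^{x} \cos{\left(t \right)}, x^{2} e^{t} e^{x} \cos{\left(t \right)}]:  A B C + 9 = 0
  [\cos^{2}{\left(t \right)}]:  C^{2} - 9 = 0
  [\cos^{3}{\left(t \right)}]:  C^{3} + 27 = 0
Solving: A = 1, B = 3, C = -3.
Check against the point condition:
  u(1, 0) = -2 + 3 e  ⟹  A + e B + C = -2 + 3 e  ✓
Hence u(x, t) = x^{2} + 3 e^{t + x} - 3 \cos{\left(t \right)}.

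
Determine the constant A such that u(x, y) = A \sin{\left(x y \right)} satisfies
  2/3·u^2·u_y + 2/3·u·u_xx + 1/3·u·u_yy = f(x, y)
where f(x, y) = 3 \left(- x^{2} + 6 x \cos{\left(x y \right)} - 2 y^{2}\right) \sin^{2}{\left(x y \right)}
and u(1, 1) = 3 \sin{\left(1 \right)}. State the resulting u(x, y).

Substitute the ansatz u = A \sin{\left(x y \right)} into the left-hand side.
Derivatives of the ansatz:
  u_y = A x \cos{\left(x y \right)}
  u_xx = - A y^{2} \sin{\left(x y \right)}
  u_yy = - A x^{2} \sin{\left(x y \right)}
Term by term:
  2/3·u^2·u_y = \frac{2 A^{3} x \sin^{2}{\left(x y \right)} \cos{\left(x y \right)}}{3}
  2/3·u·u_xx = - \frac{2 A^{2} y^{2} \sin^{2}{\left(x y \right)}}{3}
  1/3·u·u_yy = - \frac{A^{2} x^{2} \sin^{2}{\left(x y \right)}}{3}
So the left-hand side equals
  \frac{2 A^{3} x \sin^{2}{\left(x y \right)} \cos{\left(x y \right)}}{3} - \frac{A^{2} x^{2} \sin^{2}{\left(x y \right)}}{3} - \frac{2 A^{2} y^{2} \sin^{2}{\left(x y \right)}}{3}
This must equal f(x, y) identically; expanded, f = - 3 x^{2} \sin^{2}{\left(x y \right)} + 18 x \sin^{2}{\left(x y \right)} \cos{\left(x y \right)} - 6 y^{2} \sin^{2}{\left(x y \right)}.
Matching coefficients of the independent functions:
  [x^{2} \sin^{2}{\left(x y \right)}]:  - \frac{A^{2}}{3} = -3
  [y^{2} \sin^{2}{\left(x y \right)}]:  - \frac{2 A^{2}}{3} = -6
  [x \sin^{2}{\left(x y \right)} \cos{\left(x y \right)}]:  \frac{2 A^{3}}{3} = 18
Solving: A = 3.
Check against the point condition:
  u(1, 1) = 3 \sin{\left(1 \right)}  ⟹  A \sin{\left(1 \right)} = 3 \sin{\left(1 \right)}  ✓
Hence u(x, y) = 3 \sin{\left(x y \right)}.

Answer: u(x, y) = 3 \sin{\left(x y \right)}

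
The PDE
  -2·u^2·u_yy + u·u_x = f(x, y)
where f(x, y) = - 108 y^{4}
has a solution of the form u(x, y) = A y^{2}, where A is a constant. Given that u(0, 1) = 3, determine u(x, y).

Substitute the ansatz u = A y^{2} into the left-hand side.
Derivatives of the ansatz:
  u_yy = 2 A
  u_x = 0
Term by term:
  -2·u^2·u_yy = - 4 A^{3} y^{4}
  u·u_x = 0
So the left-hand side equals
  - 4 A^{3} y^{4}
This must equal f(x, y) = - 108 y^{4} identically.
Matching coefficients of the independent functions:
  [y^{4}]:  - 4 A^{3} = -108
Solving: A = 3.
Check against the point condition:
  u(0, 1) = 3  ⟹  A = 3  ✓
Hence u(x, y) = 3 y^{2}.

Answer: u(x, y) = 3 y^{2}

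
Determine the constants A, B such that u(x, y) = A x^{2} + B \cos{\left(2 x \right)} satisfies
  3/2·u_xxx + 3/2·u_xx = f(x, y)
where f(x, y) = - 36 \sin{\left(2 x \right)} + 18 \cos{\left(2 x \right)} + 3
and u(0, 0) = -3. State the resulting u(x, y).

Substitute the ansatz u = A x^{2} + B \cos{\left(2 x \right)} into the left-hand side.
Derivatives of the ansatz:
  u_xxx = 8 B \sin{\left(2 x \right)}
  u_xx = 2 A - 4 B \cos{\left(2 x \right)}
Term by term:
  3/2·u_xxx = 12 B \sin{\left(2 x \right)}
  3/2·u_xx = 3 A - 6 B \cos{\left(2 x \right)}
So the left-hand side equals
  3 A + 12 B \sin{\left(2 x \right)} - 6 B \cos{\left(2 x \right)}
This must equal f(x, y) = - 36 \sin{\left(2 x \right)} + 18 \cos{\left(2 x \right)} + 3 identically.
Matching coefficients of the independent functions:
  [constant term]:  3 A = 3
  [\sin{\left(2 x \right)}]:  12 B = -36
  [\cos{\left(2 x \right)}]:  - 6 B = 18
Solving: A = 1, B = -3.
Check against the point condition:
  u(0, 0) = -3  ⟹  B = -3  ✓
Hence u(x, y) = x^{2} - 3 \cos{\left(2 x \right)}.

Answer: u(x, y) = x^{2} - 3 \cos{\left(2 x \right)}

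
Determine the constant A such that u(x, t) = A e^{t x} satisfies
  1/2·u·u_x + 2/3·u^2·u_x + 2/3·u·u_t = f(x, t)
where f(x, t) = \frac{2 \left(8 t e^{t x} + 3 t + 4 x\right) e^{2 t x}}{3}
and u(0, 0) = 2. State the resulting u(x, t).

Substitute the ansatz u = A e^{t x} into the left-hand side.
Derivatives of the ansatz:
  u_x = A t e^{t x}
  u_t = A x e^{t x}
Term by term:
  1/2·u·u_x = \frac{A^{2} t e^{2 t x}}{2}
  2/3·u^2·u_x = \frac{2 A^{3} t e^{3 t x}}{3}
  2/3·u·u_t = \frac{2 A^{2} x e^{2 t x}}{3}
So the left-hand side equals
  \frac{2 A^{3} t e^{3 t x}}{3} + \frac{A^{2} t e^{2 t x}}{2} + \frac{2 A^{2} x e^{2 t x}}{3}
This must equal f(x, t) identically; expanded, f = \frac{16 t e^{3 t x}}{3} + 2 t e^{2 t x} + \frac{8 x e^{2 t x}}{3}.
Matching coefficients of the independent functions:
  [t e^{2 t x}]:  \frac{A^{2}}{2} = 2
  [t e^{3 t x}]:  \frac{2 A^{3}}{3} = \frac{16}{3}
  [x e^{2 t x}]:  \frac{2 A^{2}}{3} = \frac{8}{3}
Solving: A = 2.
Check against the point condition:
  u(0, 0) = 2  ⟹  A = 2  ✓
Hence u(x, t) = 2 e^{t x}.

Answer: u(x, t) = 2 e^{t x}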